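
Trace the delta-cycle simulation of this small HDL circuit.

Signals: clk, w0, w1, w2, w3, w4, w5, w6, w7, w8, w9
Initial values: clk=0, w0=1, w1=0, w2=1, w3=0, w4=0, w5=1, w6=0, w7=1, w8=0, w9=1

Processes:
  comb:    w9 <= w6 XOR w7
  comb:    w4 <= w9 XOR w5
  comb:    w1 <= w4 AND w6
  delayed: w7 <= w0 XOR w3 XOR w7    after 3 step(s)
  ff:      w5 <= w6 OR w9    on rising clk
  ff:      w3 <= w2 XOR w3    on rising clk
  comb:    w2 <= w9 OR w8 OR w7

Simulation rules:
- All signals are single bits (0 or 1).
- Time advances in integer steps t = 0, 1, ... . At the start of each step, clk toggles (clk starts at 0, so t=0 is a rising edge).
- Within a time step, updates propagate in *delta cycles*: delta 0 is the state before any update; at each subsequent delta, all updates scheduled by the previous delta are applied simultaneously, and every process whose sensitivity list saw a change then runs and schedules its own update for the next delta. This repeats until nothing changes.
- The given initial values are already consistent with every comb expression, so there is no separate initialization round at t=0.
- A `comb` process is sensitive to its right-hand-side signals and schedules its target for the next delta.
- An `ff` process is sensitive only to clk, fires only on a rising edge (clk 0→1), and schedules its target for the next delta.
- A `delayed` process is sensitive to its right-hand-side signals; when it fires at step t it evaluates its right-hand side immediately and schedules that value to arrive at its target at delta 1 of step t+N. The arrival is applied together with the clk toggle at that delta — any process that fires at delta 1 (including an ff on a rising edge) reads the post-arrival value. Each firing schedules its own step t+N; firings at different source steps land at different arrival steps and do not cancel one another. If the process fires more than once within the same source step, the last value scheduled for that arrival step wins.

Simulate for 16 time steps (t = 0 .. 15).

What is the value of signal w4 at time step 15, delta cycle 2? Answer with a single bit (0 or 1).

0

t0.Δ0 w8=0 w0=1 w6=0 w7=1 w3=0 w2=1 w9=1 w4=0 clk=0 w1=0 w5=1
t0.Δ1 w8=0 w0=1 w6=0 w7=1 w3=0 w2=1 w9=1 w4=0 clk=1 w1=0 w5=1
t0.Δ2 w8=0 w0=1 w6=0 w7=1 w3=1 w2=1 w9=1 w4=0 clk=1 w1=0 w5=1
t1.Δ0 w8=0 w0=1 w6=0 w7=1 w3=1 w2=1 w9=1 w4=0 clk=1 w1=0 w5=1
t1.Δ1 w8=0 w0=1 w6=0 w7=1 w3=1 w2=1 w9=1 w4=0 clk=0 w1=0 w5=1
t2.Δ0 w8=0 w0=1 w6=0 w7=1 w3=1 w2=1 w9=1 w4=0 clk=0 w1=0 w5=1
t2.Δ1 w8=0 w0=1 w6=0 w7=1 w3=1 w2=1 w9=1 w4=0 clk=1 w1=0 w5=1
t2.Δ2 w8=0 w0=1 w6=0 w7=1 w3=0 w2=1 w9=1 w4=0 clk=1 w1=0 w5=1
t3.Δ0 w8=0 w0=1 w6=0 w7=1 w3=0 w2=1 w9=1 w4=0 clk=1 w1=0 w5=1
t3.Δ1 w8=0 w0=1 w6=0 w7=1 w3=0 w2=1 w9=1 w4=0 clk=0 w1=0 w5=1
t4.Δ0 w8=0 w0=1 w6=0 w7=1 w3=0 w2=1 w9=1 w4=0 clk=0 w1=0 w5=1
t4.Δ1 w8=0 w0=1 w6=0 w7=1 w3=0 w2=1 w9=1 w4=0 clk=1 w1=0 w5=1
t4.Δ2 w8=0 w0=1 w6=0 w7=1 w3=1 w2=1 w9=1 w4=0 clk=1 w1=0 w5=1
t5.Δ0 w8=0 w0=1 w6=0 w7=1 w3=1 w2=1 w9=1 w4=0 clk=1 w1=0 w5=1
t5.Δ1 w8=0 w0=1 w6=0 w7=0 w3=1 w2=1 w9=1 w4=0 clk=0 w1=0 w5=1
t5.Δ2 w8=0 w0=1 w6=0 w7=0 w3=1 w2=1 w9=0 w4=0 clk=0 w1=0 w5=1
t5.Δ3 w8=0 w0=1 w6=0 w7=0 w3=1 w2=0 w9=0 w4=1 clk=0 w1=0 w5=1
t6.Δ0 w8=0 w0=1 w6=0 w7=0 w3=1 w2=0 w9=0 w4=1 clk=0 w1=0 w5=1
t6.Δ1 w8=0 w0=1 w6=0 w7=0 w3=1 w2=0 w9=0 w4=1 clk=1 w1=0 w5=1
t6.Δ2 w8=0 w0=1 w6=0 w7=0 w3=1 w2=0 w9=0 w4=1 clk=1 w1=0 w5=0
t6.Δ3 w8=0 w0=1 w6=0 w7=0 w3=1 w2=0 w9=0 w4=0 clk=1 w1=0 w5=0
t7.Δ0 w8=0 w0=1 w6=0 w7=0 w3=1 w2=0 w9=0 w4=0 clk=1 w1=0 w5=0
t7.Δ1 w8=0 w0=1 w6=0 w7=1 w3=1 w2=0 w9=0 w4=0 clk=0 w1=0 w5=0
t7.Δ2 w8=0 w0=1 w6=0 w7=1 w3=1 w2=1 w9=1 w4=0 clk=0 w1=0 w5=0
t7.Δ3 w8=0 w0=1 w6=0 w7=1 w3=1 w2=1 w9=1 w4=1 clk=0 w1=0 w5=0
t8.Δ0 w8=0 w0=1 w6=0 w7=1 w3=1 w2=1 w9=1 w4=1 clk=0 w1=0 w5=0
t8.Δ1 w8=0 w0=1 w6=0 w7=0 w3=1 w2=1 w9=1 w4=1 clk=1 w1=0 w5=0
t8.Δ2 w8=0 w0=1 w6=0 w7=0 w3=0 w2=1 w9=0 w4=1 clk=1 w1=0 w5=1
t8.Δ3 w8=0 w0=1 w6=0 w7=0 w3=0 w2=0 w9=0 w4=1 clk=1 w1=0 w5=1
t9.Δ0 w8=0 w0=1 w6=0 w7=0 w3=0 w2=0 w9=0 w4=1 clk=1 w1=0 w5=1
t9.Δ1 w8=0 w0=1 w6=0 w7=0 w3=0 w2=0 w9=0 w4=1 clk=0 w1=0 w5=1
t10.Δ0 w8=0 w0=1 w6=0 w7=0 w3=0 w2=0 w9=0 w4=1 clk=0 w1=0 w5=1
t10.Δ1 w8=0 w0=1 w6=0 w7=1 w3=0 w2=0 w9=0 w4=1 clk=1 w1=0 w5=1
t10.Δ2 w8=0 w0=1 w6=0 w7=1 w3=0 w2=1 w9=1 w4=1 clk=1 w1=0 w5=0
t11.Δ0 w8=0 w0=1 w6=0 w7=1 w3=0 w2=1 w9=1 w4=1 clk=1 w1=0 w5=0
t11.Δ1 w8=0 w0=1 w6=0 w7=1 w3=0 w2=1 w9=1 w4=1 clk=0 w1=0 w5=0
t12.Δ0 w8=0 w0=1 w6=0 w7=1 w3=0 w2=1 w9=1 w4=1 clk=0 w1=0 w5=0
t12.Δ1 w8=0 w0=1 w6=0 w7=1 w3=0 w2=1 w9=1 w4=1 clk=1 w1=0 w5=0
t12.Δ2 w8=0 w0=1 w6=0 w7=1 w3=1 w2=1 w9=1 w4=1 clk=1 w1=0 w5=1
t12.Δ3 w8=0 w0=1 w6=0 w7=1 w3=1 w2=1 w9=1 w4=0 clk=1 w1=0 w5=1
t13.Δ0 w8=0 w0=1 w6=0 w7=1 w3=1 w2=1 w9=1 w4=0 clk=1 w1=0 w5=1
t13.Δ1 w8=0 w0=1 w6=0 w7=0 w3=1 w2=1 w9=1 w4=0 clk=0 w1=0 w5=1
t13.Δ2 w8=0 w0=1 w6=0 w7=0 w3=1 w2=1 w9=0 w4=0 clk=0 w1=0 w5=1
t13.Δ3 w8=0 w0=1 w6=0 w7=0 w3=1 w2=0 w9=0 w4=1 clk=0 w1=0 w5=1
t14.Δ0 w8=0 w0=1 w6=0 w7=0 w3=1 w2=0 w9=0 w4=1 clk=0 w1=0 w5=1
t14.Δ1 w8=0 w0=1 w6=0 w7=0 w3=1 w2=0 w9=0 w4=1 clk=1 w1=0 w5=1
t14.Δ2 w8=0 w0=1 w6=0 w7=0 w3=1 w2=0 w9=0 w4=1 clk=1 w1=0 w5=0
t14.Δ3 w8=0 w0=1 w6=0 w7=0 w3=1 w2=0 w9=0 w4=0 clk=1 w1=0 w5=0
t15.Δ0 w8=0 w0=1 w6=0 w7=0 w3=1 w2=0 w9=0 w4=0 clk=1 w1=0 w5=0
t15.Δ1 w8=0 w0=1 w6=0 w7=1 w3=1 w2=0 w9=0 w4=0 clk=0 w1=0 w5=0
t15.Δ2 w8=0 w0=1 w6=0 w7=1 w3=1 w2=1 w9=1 w4=0 clk=0 w1=0 w5=0
t15.Δ3 w8=0 w0=1 w6=0 w7=1 w3=1 w2=1 w9=1 w4=1 clk=0 w1=0 w5=0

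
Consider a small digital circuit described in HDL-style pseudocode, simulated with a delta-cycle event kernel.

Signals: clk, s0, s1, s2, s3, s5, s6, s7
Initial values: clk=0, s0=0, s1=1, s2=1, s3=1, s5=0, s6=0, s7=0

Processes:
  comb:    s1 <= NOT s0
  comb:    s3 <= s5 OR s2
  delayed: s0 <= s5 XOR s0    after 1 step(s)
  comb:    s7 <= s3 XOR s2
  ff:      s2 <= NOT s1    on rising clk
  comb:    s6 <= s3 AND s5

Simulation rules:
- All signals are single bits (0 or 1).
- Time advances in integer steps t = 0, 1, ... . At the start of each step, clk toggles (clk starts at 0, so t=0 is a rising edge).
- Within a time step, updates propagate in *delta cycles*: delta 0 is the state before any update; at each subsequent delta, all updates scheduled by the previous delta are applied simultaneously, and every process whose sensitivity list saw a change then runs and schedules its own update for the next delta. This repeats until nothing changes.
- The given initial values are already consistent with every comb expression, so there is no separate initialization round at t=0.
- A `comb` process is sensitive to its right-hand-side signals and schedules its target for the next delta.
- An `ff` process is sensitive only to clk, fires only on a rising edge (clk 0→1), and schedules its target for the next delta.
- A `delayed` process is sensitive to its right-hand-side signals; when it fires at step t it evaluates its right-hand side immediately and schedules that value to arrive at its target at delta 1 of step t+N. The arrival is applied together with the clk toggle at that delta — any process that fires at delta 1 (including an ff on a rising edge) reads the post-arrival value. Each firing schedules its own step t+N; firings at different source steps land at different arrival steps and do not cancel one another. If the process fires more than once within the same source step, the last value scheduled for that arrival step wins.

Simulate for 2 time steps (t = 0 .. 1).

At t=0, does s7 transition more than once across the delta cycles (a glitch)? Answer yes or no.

[bits: s5,s6,s3,s1,s2,s7,s0,clk]
t=0: Δ0=00111000 Δ1=00111001 Δ2=00110001 Δ3=00010101 Δ4=00010001 | 4Δ
t=1: Δ0=00010001 Δ1=00010000 | 1Δ

yes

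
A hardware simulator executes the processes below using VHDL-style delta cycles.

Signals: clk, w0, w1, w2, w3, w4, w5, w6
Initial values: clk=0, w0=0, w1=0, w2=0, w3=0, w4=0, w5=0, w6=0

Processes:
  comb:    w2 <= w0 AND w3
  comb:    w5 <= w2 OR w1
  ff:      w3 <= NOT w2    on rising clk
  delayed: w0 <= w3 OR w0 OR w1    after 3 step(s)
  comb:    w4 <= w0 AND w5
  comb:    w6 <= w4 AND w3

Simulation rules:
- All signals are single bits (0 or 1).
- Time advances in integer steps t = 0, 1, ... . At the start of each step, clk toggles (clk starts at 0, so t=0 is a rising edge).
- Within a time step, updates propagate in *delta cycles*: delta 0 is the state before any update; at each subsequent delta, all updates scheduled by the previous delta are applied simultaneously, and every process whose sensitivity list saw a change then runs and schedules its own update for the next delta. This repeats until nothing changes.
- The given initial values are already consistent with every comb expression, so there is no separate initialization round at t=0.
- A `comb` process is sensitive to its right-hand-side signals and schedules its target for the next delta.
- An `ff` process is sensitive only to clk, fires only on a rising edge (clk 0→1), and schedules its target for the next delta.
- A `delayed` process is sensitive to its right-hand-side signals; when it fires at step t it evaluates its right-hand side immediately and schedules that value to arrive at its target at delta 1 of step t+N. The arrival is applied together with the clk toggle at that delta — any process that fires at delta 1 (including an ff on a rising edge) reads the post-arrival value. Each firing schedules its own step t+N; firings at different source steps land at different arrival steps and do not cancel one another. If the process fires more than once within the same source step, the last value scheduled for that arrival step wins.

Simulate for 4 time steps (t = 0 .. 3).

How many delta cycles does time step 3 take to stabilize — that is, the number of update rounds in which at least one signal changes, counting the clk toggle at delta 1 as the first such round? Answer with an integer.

t=0 Δ0: w5=0 w1=0 clk=0 w3=0 w0=0 w2=0 w6=0 w4=0
  Δ1: clk:0→1
  Δ2: w3:0→1
  (2Δ to stable)
t=1 Δ0: w5=0 w1=0 clk=1 w3=1 w0=0 w2=0 w6=0 w4=0
  Δ1: clk:1→0
  (1Δ to stable)
t=2 Δ0: w5=0 w1=0 clk=0 w3=1 w0=0 w2=0 w6=0 w4=0
  Δ1: clk:0→1
  (1Δ to stable)
t=3 Δ0: w5=0 w1=0 clk=1 w3=1 w0=0 w2=0 w6=0 w4=0
  Δ1: clk:1→0, w0:0→1
  Δ2: w2:0→1
  Δ3: w5:0→1
  Δ4: w4:0→1
  Δ5: w6:0→1
  (5Δ to stable)

5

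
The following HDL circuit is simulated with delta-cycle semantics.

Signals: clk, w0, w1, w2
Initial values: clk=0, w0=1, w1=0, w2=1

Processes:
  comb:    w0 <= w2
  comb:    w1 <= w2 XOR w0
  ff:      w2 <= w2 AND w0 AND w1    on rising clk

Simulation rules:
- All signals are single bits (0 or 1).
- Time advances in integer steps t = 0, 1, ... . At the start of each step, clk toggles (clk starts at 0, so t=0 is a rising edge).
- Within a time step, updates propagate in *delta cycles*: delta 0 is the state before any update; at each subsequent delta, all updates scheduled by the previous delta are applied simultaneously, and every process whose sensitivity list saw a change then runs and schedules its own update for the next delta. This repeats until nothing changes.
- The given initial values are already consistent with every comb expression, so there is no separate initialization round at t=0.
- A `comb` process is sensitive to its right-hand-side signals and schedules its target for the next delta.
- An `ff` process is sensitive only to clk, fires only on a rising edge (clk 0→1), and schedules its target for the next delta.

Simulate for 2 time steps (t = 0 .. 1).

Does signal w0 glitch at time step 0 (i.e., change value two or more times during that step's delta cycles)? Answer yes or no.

no

t=0 Δ0: w1=0 clk=0 w2=1 w0=1
  Δ1: clk:0→1
  Δ2: w2:1→0
  Δ3: w1:0→1, w0:1→0
  Δ4: w1:1→0
  (4Δ to stable)
t=1 Δ0: w1=0 clk=1 w2=0 w0=0
  Δ1: clk:1→0
  (1Δ to stable)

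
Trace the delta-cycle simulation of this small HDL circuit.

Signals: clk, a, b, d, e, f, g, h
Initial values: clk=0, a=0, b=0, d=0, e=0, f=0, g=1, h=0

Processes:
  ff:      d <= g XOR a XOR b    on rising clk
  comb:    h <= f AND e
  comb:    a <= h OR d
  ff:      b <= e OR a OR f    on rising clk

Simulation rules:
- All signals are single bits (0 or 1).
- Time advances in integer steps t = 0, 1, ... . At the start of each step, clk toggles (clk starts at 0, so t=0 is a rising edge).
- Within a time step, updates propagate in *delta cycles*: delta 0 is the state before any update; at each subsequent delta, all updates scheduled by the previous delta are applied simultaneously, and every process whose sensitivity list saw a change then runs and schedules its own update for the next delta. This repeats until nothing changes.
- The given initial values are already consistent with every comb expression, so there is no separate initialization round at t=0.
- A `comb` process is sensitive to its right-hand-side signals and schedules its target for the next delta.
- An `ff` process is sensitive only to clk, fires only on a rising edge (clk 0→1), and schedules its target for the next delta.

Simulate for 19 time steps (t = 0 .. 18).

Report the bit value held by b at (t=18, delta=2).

t0.Δ0 b=0 d=0 f=0 e=0 a=0 g=1 h=0 clk=0
t0.Δ1 b=0 d=0 f=0 e=0 a=0 g=1 h=0 clk=1
t0.Δ2 b=0 d=1 f=0 e=0 a=0 g=1 h=0 clk=1
t0.Δ3 b=0 d=1 f=0 e=0 a=1 g=1 h=0 clk=1
t1.Δ0 b=0 d=1 f=0 e=0 a=1 g=1 h=0 clk=1
t1.Δ1 b=0 d=1 f=0 e=0 a=1 g=1 h=0 clk=0
t2.Δ0 b=0 d=1 f=0 e=0 a=1 g=1 h=0 clk=0
t2.Δ1 b=0 d=1 f=0 e=0 a=1 g=1 h=0 clk=1
t2.Δ2 b=1 d=0 f=0 e=0 a=1 g=1 h=0 clk=1
t2.Δ3 b=1 d=0 f=0 e=0 a=0 g=1 h=0 clk=1
t3.Δ0 b=1 d=0 f=0 e=0 a=0 g=1 h=0 clk=1
t3.Δ1 b=1 d=0 f=0 e=0 a=0 g=1 h=0 clk=0
t4.Δ0 b=1 d=0 f=0 e=0 a=0 g=1 h=0 clk=0
t4.Δ1 b=1 d=0 f=0 e=0 a=0 g=1 h=0 clk=1
t4.Δ2 b=0 d=0 f=0 e=0 a=0 g=1 h=0 clk=1
t5.Δ0 b=0 d=0 f=0 e=0 a=0 g=1 h=0 clk=1
t5.Δ1 b=0 d=0 f=0 e=0 a=0 g=1 h=0 clk=0
t6.Δ0 b=0 d=0 f=0 e=0 a=0 g=1 h=0 clk=0
t6.Δ1 b=0 d=0 f=0 e=0 a=0 g=1 h=0 clk=1
t6.Δ2 b=0 d=1 f=0 e=0 a=0 g=1 h=0 clk=1
t6.Δ3 b=0 d=1 f=0 e=0 a=1 g=1 h=0 clk=1
t7.Δ0 b=0 d=1 f=0 e=0 a=1 g=1 h=0 clk=1
t7.Δ1 b=0 d=1 f=0 e=0 a=1 g=1 h=0 clk=0
t8.Δ0 b=0 d=1 f=0 e=0 a=1 g=1 h=0 clk=0
t8.Δ1 b=0 d=1 f=0 e=0 a=1 g=1 h=0 clk=1
t8.Δ2 b=1 d=0 f=0 e=0 a=1 g=1 h=0 clk=1
t8.Δ3 b=1 d=0 f=0 e=0 a=0 g=1 h=0 clk=1
t9.Δ0 b=1 d=0 f=0 e=0 a=0 g=1 h=0 clk=1
t9.Δ1 b=1 d=0 f=0 e=0 a=0 g=1 h=0 clk=0
t10.Δ0 b=1 d=0 f=0 e=0 a=0 g=1 h=0 clk=0
t10.Δ1 b=1 d=0 f=0 e=0 a=0 g=1 h=0 clk=1
t10.Δ2 b=0 d=0 f=0 e=0 a=0 g=1 h=0 clk=1
t11.Δ0 b=0 d=0 f=0 e=0 a=0 g=1 h=0 clk=1
t11.Δ1 b=0 d=0 f=0 e=0 a=0 g=1 h=0 clk=0
t12.Δ0 b=0 d=0 f=0 e=0 a=0 g=1 h=0 clk=0
t12.Δ1 b=0 d=0 f=0 e=0 a=0 g=1 h=0 clk=1
t12.Δ2 b=0 d=1 f=0 e=0 a=0 g=1 h=0 clk=1
t12.Δ3 b=0 d=1 f=0 e=0 a=1 g=1 h=0 clk=1
t13.Δ0 b=0 d=1 f=0 e=0 a=1 g=1 h=0 clk=1
t13.Δ1 b=0 d=1 f=0 e=0 a=1 g=1 h=0 clk=0
t14.Δ0 b=0 d=1 f=0 e=0 a=1 g=1 h=0 clk=0
t14.Δ1 b=0 d=1 f=0 e=0 a=1 g=1 h=0 clk=1
t14.Δ2 b=1 d=0 f=0 e=0 a=1 g=1 h=0 clk=1
t14.Δ3 b=1 d=0 f=0 e=0 a=0 g=1 h=0 clk=1
t15.Δ0 b=1 d=0 f=0 e=0 a=0 g=1 h=0 clk=1
t15.Δ1 b=1 d=0 f=0 e=0 a=0 g=1 h=0 clk=0
t16.Δ0 b=1 d=0 f=0 e=0 a=0 g=1 h=0 clk=0
t16.Δ1 b=1 d=0 f=0 e=0 a=0 g=1 h=0 clk=1
t16.Δ2 b=0 d=0 f=0 e=0 a=0 g=1 h=0 clk=1
t17.Δ0 b=0 d=0 f=0 e=0 a=0 g=1 h=0 clk=1
t17.Δ1 b=0 d=0 f=0 e=0 a=0 g=1 h=0 clk=0
t18.Δ0 b=0 d=0 f=0 e=0 a=0 g=1 h=0 clk=0
t18.Δ1 b=0 d=0 f=0 e=0 a=0 g=1 h=0 clk=1
t18.Δ2 b=0 d=1 f=0 e=0 a=0 g=1 h=0 clk=1
t18.Δ3 b=0 d=1 f=0 e=0 a=1 g=1 h=0 clk=1

0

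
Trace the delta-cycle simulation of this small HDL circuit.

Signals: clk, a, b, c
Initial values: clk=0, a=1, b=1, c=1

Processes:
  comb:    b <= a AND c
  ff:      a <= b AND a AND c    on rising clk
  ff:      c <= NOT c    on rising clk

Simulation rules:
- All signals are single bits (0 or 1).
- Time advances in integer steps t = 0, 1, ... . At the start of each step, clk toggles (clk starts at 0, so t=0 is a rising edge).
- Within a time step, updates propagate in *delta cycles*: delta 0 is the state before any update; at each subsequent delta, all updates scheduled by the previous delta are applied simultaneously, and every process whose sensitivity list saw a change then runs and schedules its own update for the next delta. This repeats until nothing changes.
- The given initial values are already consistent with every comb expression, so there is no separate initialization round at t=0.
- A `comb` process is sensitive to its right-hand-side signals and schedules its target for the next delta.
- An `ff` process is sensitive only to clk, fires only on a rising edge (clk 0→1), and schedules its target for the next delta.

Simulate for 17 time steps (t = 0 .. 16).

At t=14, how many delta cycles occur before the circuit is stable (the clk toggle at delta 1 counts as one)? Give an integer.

2

[bits: a,b,c,clk]
t=0: Δ0=1110 Δ1=1111 Δ2=1101 Δ3=1001 | 3Δ
t=1: Δ0=1001 Δ1=1000 | 1Δ
t=2: Δ0=1000 Δ1=1001 Δ2=0011 | 2Δ
t=3: Δ0=0011 Δ1=0010 | 1Δ
t=4: Δ0=0010 Δ1=0011 Δ2=0001 | 2Δ
t=5: Δ0=0001 Δ1=0000 | 1Δ
t=6: Δ0=0000 Δ1=0001 Δ2=0011 | 2Δ
t=7: Δ0=0011 Δ1=0010 | 1Δ
t=8: Δ0=0010 Δ1=0011 Δ2=0001 | 2Δ
t=9: Δ0=0001 Δ1=0000 | 1Δ
t=10: Δ0=0000 Δ1=0001 Δ2=0011 | 2Δ
t=11: Δ0=0011 Δ1=0010 | 1Δ
t=12: Δ0=0010 Δ1=0011 Δ2=0001 | 2Δ
t=13: Δ0=0001 Δ1=0000 | 1Δ
t=14: Δ0=0000 Δ1=0001 Δ2=0011 | 2Δ
t=15: Δ0=0011 Δ1=0010 | 1Δ
t=16: Δ0=0010 Δ1=0011 Δ2=0001 | 2Δ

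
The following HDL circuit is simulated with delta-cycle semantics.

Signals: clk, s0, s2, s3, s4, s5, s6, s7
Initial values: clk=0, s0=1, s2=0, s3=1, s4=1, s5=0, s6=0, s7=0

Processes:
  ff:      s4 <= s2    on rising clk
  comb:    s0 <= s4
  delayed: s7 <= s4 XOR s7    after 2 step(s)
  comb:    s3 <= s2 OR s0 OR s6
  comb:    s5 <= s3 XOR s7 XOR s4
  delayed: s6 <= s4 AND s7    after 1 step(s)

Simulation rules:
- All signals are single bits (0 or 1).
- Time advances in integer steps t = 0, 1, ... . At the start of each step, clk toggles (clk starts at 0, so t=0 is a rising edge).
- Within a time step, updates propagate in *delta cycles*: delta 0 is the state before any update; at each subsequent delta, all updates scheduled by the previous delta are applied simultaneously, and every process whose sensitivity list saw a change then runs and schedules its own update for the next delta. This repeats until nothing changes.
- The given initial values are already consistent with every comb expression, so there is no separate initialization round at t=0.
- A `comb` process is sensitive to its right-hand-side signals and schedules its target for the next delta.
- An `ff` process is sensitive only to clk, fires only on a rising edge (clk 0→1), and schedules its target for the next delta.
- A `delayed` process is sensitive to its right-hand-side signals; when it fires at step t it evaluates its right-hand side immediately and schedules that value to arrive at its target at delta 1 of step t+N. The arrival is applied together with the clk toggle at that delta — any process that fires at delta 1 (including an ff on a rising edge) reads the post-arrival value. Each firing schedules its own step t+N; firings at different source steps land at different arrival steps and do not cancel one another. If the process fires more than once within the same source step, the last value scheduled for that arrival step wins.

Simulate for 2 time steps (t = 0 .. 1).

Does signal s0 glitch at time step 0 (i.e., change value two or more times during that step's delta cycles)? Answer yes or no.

no

t=0 Δ0: s3=1 s0=1 s5=0 s7=0 s2=0 s6=0 s4=1 clk=0
  Δ1: clk:0→1
  Δ2: s4:1→0
  Δ3: s0:1→0, s5:0→1
  Δ4: s3:1→0
  Δ5: s5:1→0
  (5Δ to stable)
t=1 Δ0: s3=0 s0=0 s5=0 s7=0 s2=0 s6=0 s4=0 clk=1
  Δ1: clk:1→0
  (1Δ to stable)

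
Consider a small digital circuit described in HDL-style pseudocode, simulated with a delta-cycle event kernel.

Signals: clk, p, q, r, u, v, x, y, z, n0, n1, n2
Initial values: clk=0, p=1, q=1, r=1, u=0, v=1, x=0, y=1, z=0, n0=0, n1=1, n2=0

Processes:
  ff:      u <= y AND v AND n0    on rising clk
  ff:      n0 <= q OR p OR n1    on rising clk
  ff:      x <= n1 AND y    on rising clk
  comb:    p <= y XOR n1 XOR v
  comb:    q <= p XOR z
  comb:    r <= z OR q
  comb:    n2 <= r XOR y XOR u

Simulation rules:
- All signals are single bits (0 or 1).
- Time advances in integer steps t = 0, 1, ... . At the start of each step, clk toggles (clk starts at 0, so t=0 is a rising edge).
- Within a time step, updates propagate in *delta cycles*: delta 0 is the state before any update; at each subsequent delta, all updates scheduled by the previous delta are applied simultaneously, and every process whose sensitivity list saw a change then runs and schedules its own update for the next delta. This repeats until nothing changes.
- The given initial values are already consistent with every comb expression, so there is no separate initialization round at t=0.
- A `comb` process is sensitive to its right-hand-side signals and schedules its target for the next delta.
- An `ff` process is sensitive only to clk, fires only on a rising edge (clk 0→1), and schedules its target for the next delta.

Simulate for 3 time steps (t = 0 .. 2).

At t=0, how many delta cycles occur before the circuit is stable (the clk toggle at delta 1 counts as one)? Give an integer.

2

t0.Δ0 p=1 z=0 n0=0 r=1 x=0 u=0 q=1 n1=1 clk=0 n2=0 v=1 y=1
t0.Δ1 p=1 z=0 n0=0 r=1 x=0 u=0 q=1 n1=1 clk=1 n2=0 v=1 y=1
t0.Δ2 p=1 z=0 n0=1 r=1 x=1 u=0 q=1 n1=1 clk=1 n2=0 v=1 y=1
t1.Δ0 p=1 z=0 n0=1 r=1 x=1 u=0 q=1 n1=1 clk=1 n2=0 v=1 y=1
t1.Δ1 p=1 z=0 n0=1 r=1 x=1 u=0 q=1 n1=1 clk=0 n2=0 v=1 y=1
t2.Δ0 p=1 z=0 n0=1 r=1 x=1 u=0 q=1 n1=1 clk=0 n2=0 v=1 y=1
t2.Δ1 p=1 z=0 n0=1 r=1 x=1 u=0 q=1 n1=1 clk=1 n2=0 v=1 y=1
t2.Δ2 p=1 z=0 n0=1 r=1 x=1 u=1 q=1 n1=1 clk=1 n2=0 v=1 y=1
t2.Δ3 p=1 z=0 n0=1 r=1 x=1 u=1 q=1 n1=1 clk=1 n2=1 v=1 y=1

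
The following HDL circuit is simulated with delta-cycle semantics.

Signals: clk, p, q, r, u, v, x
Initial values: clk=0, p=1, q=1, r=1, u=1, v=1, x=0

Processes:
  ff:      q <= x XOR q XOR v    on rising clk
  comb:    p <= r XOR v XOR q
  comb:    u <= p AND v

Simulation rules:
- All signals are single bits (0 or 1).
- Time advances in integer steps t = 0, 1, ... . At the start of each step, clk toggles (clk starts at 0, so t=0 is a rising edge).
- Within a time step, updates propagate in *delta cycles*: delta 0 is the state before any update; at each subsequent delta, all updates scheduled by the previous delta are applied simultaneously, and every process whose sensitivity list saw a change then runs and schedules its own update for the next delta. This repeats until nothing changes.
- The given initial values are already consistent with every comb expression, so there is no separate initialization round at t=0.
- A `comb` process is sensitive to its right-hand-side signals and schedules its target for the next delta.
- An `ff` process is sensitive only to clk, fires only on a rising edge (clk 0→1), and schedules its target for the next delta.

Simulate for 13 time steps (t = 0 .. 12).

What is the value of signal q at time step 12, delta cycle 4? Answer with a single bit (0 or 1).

0

t=0 Δ0: p=1 clk=0 u=1 q=1 x=0 r=1 v=1
  Δ1: clk:0→1
  Δ2: q:1→0
  Δ3: p:1→0
  Δ4: u:1→0
  (4Δ to stable)
t=1 Δ0: p=0 clk=1 u=0 q=0 x=0 r=1 v=1
  Δ1: clk:1→0
  (1Δ to stable)
t=2 Δ0: p=0 clk=0 u=0 q=0 x=0 r=1 v=1
  Δ1: clk:0→1
  Δ2: q:0→1
  Δ3: p:0→1
  Δ4: u:0→1
  (4Δ to stable)
t=3 Δ0: p=1 clk=1 u=1 q=1 x=0 r=1 v=1
  Δ1: clk:1→0
  (1Δ to stable)
t=4 Δ0: p=1 clk=0 u=1 q=1 x=0 r=1 v=1
  Δ1: clk:0→1
  Δ2: q:1→0
  Δ3: p:1→0
  Δ4: u:1→0
  (4Δ to stable)
t=5 Δ0: p=0 clk=1 u=0 q=0 x=0 r=1 v=1
  Δ1: clk:1→0
  (1Δ to stable)
t=6 Δ0: p=0 clk=0 u=0 q=0 x=0 r=1 v=1
  Δ1: clk:0→1
  Δ2: q:0→1
  Δ3: p:0→1
  Δ4: u:0→1
  (4Δ to stable)
t=7 Δ0: p=1 clk=1 u=1 q=1 x=0 r=1 v=1
  Δ1: clk:1→0
  (1Δ to stable)
t=8 Δ0: p=1 clk=0 u=1 q=1 x=0 r=1 v=1
  Δ1: clk:0→1
  Δ2: q:1→0
  Δ3: p:1→0
  Δ4: u:1→0
  (4Δ to stable)
t=9 Δ0: p=0 clk=1 u=0 q=0 x=0 r=1 v=1
  Δ1: clk:1→0
  (1Δ to stable)
t=10 Δ0: p=0 clk=0 u=0 q=0 x=0 r=1 v=1
  Δ1: clk:0→1
  Δ2: q:0→1
  Δ3: p:0→1
  Δ4: u:0→1
  (4Δ to stable)
t=11 Δ0: p=1 clk=1 u=1 q=1 x=0 r=1 v=1
  Δ1: clk:1→0
  (1Δ to stable)
t=12 Δ0: p=1 clk=0 u=1 q=1 x=0 r=1 v=1
  Δ1: clk:0→1
  Δ2: q:1→0
  Δ3: p:1→0
  Δ4: u:1→0
  (4Δ to stable)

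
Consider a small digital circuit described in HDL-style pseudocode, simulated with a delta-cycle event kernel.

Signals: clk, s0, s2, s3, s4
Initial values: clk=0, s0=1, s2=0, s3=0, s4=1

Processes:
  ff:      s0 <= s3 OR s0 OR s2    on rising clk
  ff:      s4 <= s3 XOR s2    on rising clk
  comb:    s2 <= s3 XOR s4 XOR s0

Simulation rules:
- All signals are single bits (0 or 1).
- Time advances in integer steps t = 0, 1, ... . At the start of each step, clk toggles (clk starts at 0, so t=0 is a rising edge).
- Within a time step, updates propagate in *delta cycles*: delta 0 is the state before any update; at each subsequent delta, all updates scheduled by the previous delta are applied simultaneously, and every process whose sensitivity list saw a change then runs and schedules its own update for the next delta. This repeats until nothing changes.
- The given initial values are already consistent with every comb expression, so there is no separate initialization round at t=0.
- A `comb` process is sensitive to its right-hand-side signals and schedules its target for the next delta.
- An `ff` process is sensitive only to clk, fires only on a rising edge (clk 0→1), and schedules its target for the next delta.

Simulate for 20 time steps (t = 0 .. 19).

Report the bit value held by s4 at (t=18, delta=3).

t=0 Δ0: s2=0 s3=0 s4=1 clk=0 s0=1
  Δ1: clk:0→1
  Δ2: s4:1→0
  Δ3: s2:0→1
  (3Δ to stable)
t=1 Δ0: s2=1 s3=0 s4=0 clk=1 s0=1
  Δ1: clk:1→0
  (1Δ to stable)
t=2 Δ0: s2=1 s3=0 s4=0 clk=0 s0=1
  Δ1: clk:0→1
  Δ2: s4:0→1
  Δ3: s2:1→0
  (3Δ to stable)
t=3 Δ0: s2=0 s3=0 s4=1 clk=1 s0=1
  Δ1: clk:1→0
  (1Δ to stable)
t=4 Δ0: s2=0 s3=0 s4=1 clk=0 s0=1
  Δ1: clk:0→1
  Δ2: s4:1→0
  Δ3: s2:0→1
  (3Δ to stable)
t=5 Δ0: s2=1 s3=0 s4=0 clk=1 s0=1
  Δ1: clk:1→0
  (1Δ to stable)
t=6 Δ0: s2=1 s3=0 s4=0 clk=0 s0=1
  Δ1: clk:0→1
  Δ2: s4:0→1
  Δ3: s2:1→0
  (3Δ to stable)
t=7 Δ0: s2=0 s3=0 s4=1 clk=1 s0=1
  Δ1: clk:1→0
  (1Δ to stable)
t=8 Δ0: s2=0 s3=0 s4=1 clk=0 s0=1
  Δ1: clk:0→1
  Δ2: s4:1→0
  Δ3: s2:0→1
  (3Δ to stable)
t=9 Δ0: s2=1 s3=0 s4=0 clk=1 s0=1
  Δ1: clk:1→0
  (1Δ to stable)
t=10 Δ0: s2=1 s3=0 s4=0 clk=0 s0=1
  Δ1: clk:0→1
  Δ2: s4:0→1
  Δ3: s2:1→0
  (3Δ to stable)
t=11 Δ0: s2=0 s3=0 s4=1 clk=1 s0=1
  Δ1: clk:1→0
  (1Δ to stable)
t=12 Δ0: s2=0 s3=0 s4=1 clk=0 s0=1
  Δ1: clk:0→1
  Δ2: s4:1→0
  Δ3: s2:0→1
  (3Δ to stable)
t=13 Δ0: s2=1 s3=0 s4=0 clk=1 s0=1
  Δ1: clk:1→0
  (1Δ to stable)
t=14 Δ0: s2=1 s3=0 s4=0 clk=0 s0=1
  Δ1: clk:0→1
  Δ2: s4:0→1
  Δ3: s2:1→0
  (3Δ to stable)
t=15 Δ0: s2=0 s3=0 s4=1 clk=1 s0=1
  Δ1: clk:1→0
  (1Δ to stable)
t=16 Δ0: s2=0 s3=0 s4=1 clk=0 s0=1
  Δ1: clk:0→1
  Δ2: s4:1→0
  Δ3: s2:0→1
  (3Δ to stable)
t=17 Δ0: s2=1 s3=0 s4=0 clk=1 s0=1
  Δ1: clk:1→0
  (1Δ to stable)
t=18 Δ0: s2=1 s3=0 s4=0 clk=0 s0=1
  Δ1: clk:0→1
  Δ2: s4:0→1
  Δ3: s2:1→0
  (3Δ to stable)
t=19 Δ0: s2=0 s3=0 s4=1 clk=1 s0=1
  Δ1: clk:1→0
  (1Δ to stable)

1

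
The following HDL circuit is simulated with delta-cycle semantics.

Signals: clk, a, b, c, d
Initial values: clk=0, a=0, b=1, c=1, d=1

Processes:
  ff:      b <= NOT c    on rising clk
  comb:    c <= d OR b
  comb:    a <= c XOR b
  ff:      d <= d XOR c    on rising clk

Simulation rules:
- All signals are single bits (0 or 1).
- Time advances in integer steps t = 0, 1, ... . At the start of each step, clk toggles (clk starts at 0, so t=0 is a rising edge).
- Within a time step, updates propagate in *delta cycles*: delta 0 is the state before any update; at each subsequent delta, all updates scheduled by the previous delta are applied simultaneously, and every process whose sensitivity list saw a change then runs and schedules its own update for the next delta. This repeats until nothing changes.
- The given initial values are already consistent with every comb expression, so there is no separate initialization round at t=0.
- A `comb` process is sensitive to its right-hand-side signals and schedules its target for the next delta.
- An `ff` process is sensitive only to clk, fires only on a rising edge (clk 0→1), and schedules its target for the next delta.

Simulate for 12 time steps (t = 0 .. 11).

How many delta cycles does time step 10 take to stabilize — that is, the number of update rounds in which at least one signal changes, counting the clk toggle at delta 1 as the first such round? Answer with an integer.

3

t=0 Δ0: a=0 d=1 clk=0 c=1 b=1
  Δ1: clk:0→1
  Δ2: d:1→0, b:1→0
  Δ3: a:0→1, c:1→0
  Δ4: a:1→0
  (4Δ to stable)
t=1 Δ0: a=0 d=0 clk=1 c=0 b=0
  Δ1: clk:1→0
  (1Δ to stable)
t=2 Δ0: a=0 d=0 clk=0 c=0 b=0
  Δ1: clk:0→1
  Δ2: b:0→1
  Δ3: a:0→1, c:0→1
  Δ4: a:1→0
  (4Δ to stable)
t=3 Δ0: a=0 d=0 clk=1 c=1 b=1
  Δ1: clk:1→0
  (1Δ to stable)
t=4 Δ0: a=0 d=0 clk=0 c=1 b=1
  Δ1: clk:0→1
  Δ2: d:0→1, b:1→0
  Δ3: a:0→1
  (3Δ to stable)
t=5 Δ0: a=1 d=1 clk=1 c=1 b=0
  Δ1: clk:1→0
  (1Δ to stable)
t=6 Δ0: a=1 d=1 clk=0 c=1 b=0
  Δ1: clk:0→1
  Δ2: d:1→0
  Δ3: c:1→0
  Δ4: a:1→0
  (4Δ to stable)
t=7 Δ0: a=0 d=0 clk=1 c=0 b=0
  Δ1: clk:1→0
  (1Δ to stable)
t=8 Δ0: a=0 d=0 clk=0 c=0 b=0
  Δ1: clk:0→1
  Δ2: b:0→1
  Δ3: a:0→1, c:0→1
  Δ4: a:1→0
  (4Δ to stable)
t=9 Δ0: a=0 d=0 clk=1 c=1 b=1
  Δ1: clk:1→0
  (1Δ to stable)
t=10 Δ0: a=0 d=0 clk=0 c=1 b=1
  Δ1: clk:0→1
  Δ2: d:0→1, b:1→0
  Δ3: a:0→1
  (3Δ to stable)
t=11 Δ0: a=1 d=1 clk=1 c=1 b=0
  Δ1: clk:1→0
  (1Δ to stable)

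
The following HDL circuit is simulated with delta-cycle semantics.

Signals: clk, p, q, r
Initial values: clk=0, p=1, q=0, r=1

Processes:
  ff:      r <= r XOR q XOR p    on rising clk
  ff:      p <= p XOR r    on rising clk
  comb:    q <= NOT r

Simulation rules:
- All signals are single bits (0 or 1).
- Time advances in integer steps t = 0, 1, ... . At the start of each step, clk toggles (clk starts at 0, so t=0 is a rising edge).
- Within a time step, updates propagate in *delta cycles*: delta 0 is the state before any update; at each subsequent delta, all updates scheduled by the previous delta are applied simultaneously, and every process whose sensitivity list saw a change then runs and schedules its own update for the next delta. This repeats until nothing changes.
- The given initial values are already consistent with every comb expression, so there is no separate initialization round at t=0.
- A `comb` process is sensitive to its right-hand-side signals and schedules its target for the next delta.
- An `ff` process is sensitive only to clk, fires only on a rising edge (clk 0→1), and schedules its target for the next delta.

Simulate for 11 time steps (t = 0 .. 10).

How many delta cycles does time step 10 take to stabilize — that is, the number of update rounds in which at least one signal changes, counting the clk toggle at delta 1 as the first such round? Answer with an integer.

2

t=0 Δ0: q=0 r=1 p=1 clk=0
  Δ1: clk:0→1
  Δ2: r:1→0, p:1→0
  Δ3: q:0→1
  (3Δ to stable)
t=1 Δ0: q=1 r=0 p=0 clk=1
  Δ1: clk:1→0
  (1Δ to stable)
t=2 Δ0: q=1 r=0 p=0 clk=0
  Δ1: clk:0→1
  Δ2: r:0→1
  Δ3: q:1→0
  (3Δ to stable)
t=3 Δ0: q=0 r=1 p=0 clk=1
  Δ1: clk:1→0
  (1Δ to stable)
t=4 Δ0: q=0 r=1 p=0 clk=0
  Δ1: clk:0→1
  Δ2: p:0→1
  (2Δ to stable)
t=5 Δ0: q=0 r=1 p=1 clk=1
  Δ1: clk:1→0
  (1Δ to stable)
t=6 Δ0: q=0 r=1 p=1 clk=0
  Δ1: clk:0→1
  Δ2: r:1→0, p:1→0
  Δ3: q:0→1
  (3Δ to stable)
t=7 Δ0: q=1 r=0 p=0 clk=1
  Δ1: clk:1→0
  (1Δ to stable)
t=8 Δ0: q=1 r=0 p=0 clk=0
  Δ1: clk:0→1
  Δ2: r:0→1
  Δ3: q:1→0
  (3Δ to stable)
t=9 Δ0: q=0 r=1 p=0 clk=1
  Δ1: clk:1→0
  (1Δ to stable)
t=10 Δ0: q=0 r=1 p=0 clk=0
  Δ1: clk:0→1
  Δ2: p:0→1
  (2Δ to stable)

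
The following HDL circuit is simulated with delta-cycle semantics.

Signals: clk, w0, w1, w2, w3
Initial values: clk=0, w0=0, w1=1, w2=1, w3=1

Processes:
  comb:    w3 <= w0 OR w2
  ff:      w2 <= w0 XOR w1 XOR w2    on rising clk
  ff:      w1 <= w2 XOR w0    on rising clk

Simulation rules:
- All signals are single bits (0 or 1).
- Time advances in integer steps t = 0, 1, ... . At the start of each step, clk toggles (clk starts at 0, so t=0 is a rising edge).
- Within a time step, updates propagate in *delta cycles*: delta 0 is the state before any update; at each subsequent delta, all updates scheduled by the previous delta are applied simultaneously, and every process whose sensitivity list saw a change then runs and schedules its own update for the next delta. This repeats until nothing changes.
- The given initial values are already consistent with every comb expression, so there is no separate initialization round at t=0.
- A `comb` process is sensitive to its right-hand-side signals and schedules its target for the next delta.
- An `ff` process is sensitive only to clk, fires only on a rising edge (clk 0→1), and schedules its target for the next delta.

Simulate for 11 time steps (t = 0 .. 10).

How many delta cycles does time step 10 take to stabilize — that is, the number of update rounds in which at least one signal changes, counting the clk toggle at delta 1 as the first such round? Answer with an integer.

t0.Δ0 clk=0 w0=0 w2=1 w1=1 w3=1
t0.Δ1 clk=1 w0=0 w2=1 w1=1 w3=1
t0.Δ2 clk=1 w0=0 w2=0 w1=1 w3=1
t0.Δ3 clk=1 w0=0 w2=0 w1=1 w3=0
t1.Δ0 clk=1 w0=0 w2=0 w1=1 w3=0
t1.Δ1 clk=0 w0=0 w2=0 w1=1 w3=0
t2.Δ0 clk=0 w0=0 w2=0 w1=1 w3=0
t2.Δ1 clk=1 w0=0 w2=0 w1=1 w3=0
t2.Δ2 clk=1 w0=0 w2=1 w1=0 w3=0
t2.Δ3 clk=1 w0=0 w2=1 w1=0 w3=1
t3.Δ0 clk=1 w0=0 w2=1 w1=0 w3=1
t3.Δ1 clk=0 w0=0 w2=1 w1=0 w3=1
t4.Δ0 clk=0 w0=0 w2=1 w1=0 w3=1
t4.Δ1 clk=1 w0=0 w2=1 w1=0 w3=1
t4.Δ2 clk=1 w0=0 w2=1 w1=1 w3=1
t5.Δ0 clk=1 w0=0 w2=1 w1=1 w3=1
t5.Δ1 clk=0 w0=0 w2=1 w1=1 w3=1
t6.Δ0 clk=0 w0=0 w2=1 w1=1 w3=1
t6.Δ1 clk=1 w0=0 w2=1 w1=1 w3=1
t6.Δ2 clk=1 w0=0 w2=0 w1=1 w3=1
t6.Δ3 clk=1 w0=0 w2=0 w1=1 w3=0
t7.Δ0 clk=1 w0=0 w2=0 w1=1 w3=0
t7.Δ1 clk=0 w0=0 w2=0 w1=1 w3=0
t8.Δ0 clk=0 w0=0 w2=0 w1=1 w3=0
t8.Δ1 clk=1 w0=0 w2=0 w1=1 w3=0
t8.Δ2 clk=1 w0=0 w2=1 w1=0 w3=0
t8.Δ3 clk=1 w0=0 w2=1 w1=0 w3=1
t9.Δ0 clk=1 w0=0 w2=1 w1=0 w3=1
t9.Δ1 clk=0 w0=0 w2=1 w1=0 w3=1
t10.Δ0 clk=0 w0=0 w2=1 w1=0 w3=1
t10.Δ1 clk=1 w0=0 w2=1 w1=0 w3=1
t10.Δ2 clk=1 w0=0 w2=1 w1=1 w3=1

2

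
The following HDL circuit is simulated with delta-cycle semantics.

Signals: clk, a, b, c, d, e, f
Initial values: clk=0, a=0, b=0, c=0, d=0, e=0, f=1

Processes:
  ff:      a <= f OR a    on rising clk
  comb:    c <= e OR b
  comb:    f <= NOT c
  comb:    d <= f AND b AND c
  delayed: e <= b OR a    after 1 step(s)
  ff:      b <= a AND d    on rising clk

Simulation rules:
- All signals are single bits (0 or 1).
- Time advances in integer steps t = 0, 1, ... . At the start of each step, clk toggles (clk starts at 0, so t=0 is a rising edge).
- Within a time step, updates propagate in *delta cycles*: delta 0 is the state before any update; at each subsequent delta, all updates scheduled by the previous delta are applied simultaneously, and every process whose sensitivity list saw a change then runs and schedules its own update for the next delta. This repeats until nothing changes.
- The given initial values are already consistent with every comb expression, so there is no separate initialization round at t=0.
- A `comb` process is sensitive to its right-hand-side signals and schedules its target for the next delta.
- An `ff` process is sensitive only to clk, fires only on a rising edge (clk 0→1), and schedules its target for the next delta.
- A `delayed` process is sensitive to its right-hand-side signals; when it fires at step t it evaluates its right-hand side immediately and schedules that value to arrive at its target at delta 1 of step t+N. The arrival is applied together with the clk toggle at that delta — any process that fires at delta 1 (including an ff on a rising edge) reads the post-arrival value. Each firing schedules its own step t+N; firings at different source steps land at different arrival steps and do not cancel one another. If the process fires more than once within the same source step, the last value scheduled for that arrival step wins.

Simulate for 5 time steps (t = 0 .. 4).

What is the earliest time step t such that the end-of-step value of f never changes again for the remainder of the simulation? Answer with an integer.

t0.Δ0 f=1 d=0 a=0 b=0 clk=0 c=0 e=0
t0.Δ1 f=1 d=0 a=0 b=0 clk=1 c=0 e=0
t0.Δ2 f=1 d=0 a=1 b=0 clk=1 c=0 e=0
t1.Δ0 f=1 d=0 a=1 b=0 clk=1 c=0 e=0
t1.Δ1 f=1 d=0 a=1 b=0 clk=0 c=0 e=1
t1.Δ2 f=1 d=0 a=1 b=0 clk=0 c=1 e=1
t1.Δ3 f=0 d=0 a=1 b=0 clk=0 c=1 e=1
t2.Δ0 f=0 d=0 a=1 b=0 clk=0 c=1 e=1
t2.Δ1 f=0 d=0 a=1 b=0 clk=1 c=1 e=1
t3.Δ0 f=0 d=0 a=1 b=0 clk=1 c=1 e=1
t3.Δ1 f=0 d=0 a=1 b=0 clk=0 c=1 e=1
t4.Δ0 f=0 d=0 a=1 b=0 clk=0 c=1 e=1
t4.Δ1 f=0 d=0 a=1 b=0 clk=1 c=1 e=1

1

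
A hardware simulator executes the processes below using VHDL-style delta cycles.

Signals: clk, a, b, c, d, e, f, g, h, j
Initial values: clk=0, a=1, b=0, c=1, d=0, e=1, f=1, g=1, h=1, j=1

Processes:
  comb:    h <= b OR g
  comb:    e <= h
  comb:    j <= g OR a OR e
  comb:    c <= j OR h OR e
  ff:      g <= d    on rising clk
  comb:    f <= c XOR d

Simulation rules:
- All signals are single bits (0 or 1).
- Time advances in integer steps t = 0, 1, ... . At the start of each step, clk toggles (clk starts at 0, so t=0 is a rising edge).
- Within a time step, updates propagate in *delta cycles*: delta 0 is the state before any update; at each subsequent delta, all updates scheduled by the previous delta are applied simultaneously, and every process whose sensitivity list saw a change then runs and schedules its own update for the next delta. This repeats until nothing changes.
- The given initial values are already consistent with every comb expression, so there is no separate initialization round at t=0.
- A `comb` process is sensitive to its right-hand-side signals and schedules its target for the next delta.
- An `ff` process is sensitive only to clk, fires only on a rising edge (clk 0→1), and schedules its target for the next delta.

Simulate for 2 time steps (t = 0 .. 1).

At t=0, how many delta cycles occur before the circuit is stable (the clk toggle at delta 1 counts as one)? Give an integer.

4

t=0 Δ0: b=0 h=1 g=1 e=1 f=1 c=1 clk=0 a=1 j=1 d=0
  Δ1: clk:0→1
  Δ2: g:1→0
  Δ3: h:1→0
  Δ4: e:1→0
  (4Δ to stable)
t=1 Δ0: b=0 h=0 g=0 e=0 f=1 c=1 clk=1 a=1 j=1 d=0
  Δ1: clk:1→0
  (1Δ to stable)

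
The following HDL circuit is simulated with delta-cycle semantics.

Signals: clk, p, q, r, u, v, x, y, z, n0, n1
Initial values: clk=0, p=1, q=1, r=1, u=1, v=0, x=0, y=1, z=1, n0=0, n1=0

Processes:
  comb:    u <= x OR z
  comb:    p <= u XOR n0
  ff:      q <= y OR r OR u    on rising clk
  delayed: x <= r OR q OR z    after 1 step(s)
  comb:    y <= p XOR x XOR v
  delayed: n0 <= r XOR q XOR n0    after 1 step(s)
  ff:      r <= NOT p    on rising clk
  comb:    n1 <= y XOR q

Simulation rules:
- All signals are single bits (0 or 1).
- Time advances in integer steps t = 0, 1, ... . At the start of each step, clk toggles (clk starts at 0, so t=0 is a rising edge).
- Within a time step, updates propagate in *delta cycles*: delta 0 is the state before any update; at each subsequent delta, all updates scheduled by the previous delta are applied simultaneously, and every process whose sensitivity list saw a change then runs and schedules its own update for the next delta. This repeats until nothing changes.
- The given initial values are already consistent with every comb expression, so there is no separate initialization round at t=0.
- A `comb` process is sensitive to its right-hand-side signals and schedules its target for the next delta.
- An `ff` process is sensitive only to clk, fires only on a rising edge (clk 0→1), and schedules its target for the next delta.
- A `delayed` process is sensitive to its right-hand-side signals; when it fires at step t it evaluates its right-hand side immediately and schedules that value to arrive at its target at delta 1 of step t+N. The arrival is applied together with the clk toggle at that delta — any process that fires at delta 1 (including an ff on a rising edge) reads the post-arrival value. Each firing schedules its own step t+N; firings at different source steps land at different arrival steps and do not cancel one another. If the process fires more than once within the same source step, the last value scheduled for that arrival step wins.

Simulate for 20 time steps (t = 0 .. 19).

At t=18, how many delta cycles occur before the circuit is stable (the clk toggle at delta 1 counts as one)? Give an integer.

4

t=0 Δ0: v=0 n0=0 p=1 z=1 u=1 q=1 clk=0 n1=0 y=1 x=0 r=1
  Δ1: clk:0→1
  Δ2: r:1→0
  (2Δ to stable)
t=1 Δ0: v=0 n0=0 p=1 z=1 u=1 q=1 clk=1 n1=0 y=1 x=0 r=0
  Δ1: n0:0→1, clk:1→0, x:0→1
  Δ2: p:1→0, y:1→0
  Δ3: n1:0→1, y:0→1
  Δ4: n1:1→0
  (4Δ to stable)
t=2 Δ0: v=0 n0=1 p=0 z=1 u=1 q=1 clk=0 n1=0 y=1 x=1 r=0
  Δ1: n0:1→0, clk:0→1
  Δ2: p:0→1, r:0→1
  Δ3: y:1→0
  Δ4: n1:0→1
  (4Δ to stable)
t=3 Δ0: v=0 n0=0 p=1 z=1 u=1 q=1 clk=1 n1=1 y=0 x=1 r=1
  Δ1: clk:1→0
  (1Δ to stable)
t=4 Δ0: v=0 n0=0 p=1 z=1 u=1 q=1 clk=0 n1=1 y=0 x=1 r=1
  Δ1: clk:0→1
  Δ2: r:1→0
  (2Δ to stable)
t=5 Δ0: v=0 n0=0 p=1 z=1 u=1 q=1 clk=1 n1=1 y=0 x=1 r=0
  Δ1: n0:0→1, clk:1→0
  Δ2: p:1→0
  Δ3: y:0→1
  Δ4: n1:1→0
  (4Δ to stable)
t=6 Δ0: v=0 n0=1 p=0 z=1 u=1 q=1 clk=0 n1=0 y=1 x=1 r=0
  Δ1: n0:1→0, clk:0→1
  Δ2: p:0→1, r:0→1
  Δ3: y:1→0
  Δ4: n1:0→1
  (4Δ to stable)
t=7 Δ0: v=0 n0=0 p=1 z=1 u=1 q=1 clk=1 n1=1 y=0 x=1 r=1
  Δ1: clk:1→0
  (1Δ to stable)
t=8 Δ0: v=0 n0=0 p=1 z=1 u=1 q=1 clk=0 n1=1 y=0 x=1 r=1
  Δ1: clk:0→1
  Δ2: r:1→0
  (2Δ to stable)
t=9 Δ0: v=0 n0=0 p=1 z=1 u=1 q=1 clk=1 n1=1 y=0 x=1 r=0
  Δ1: n0:0→1, clk:1→0
  Δ2: p:1→0
  Δ3: y:0→1
  Δ4: n1:1→0
  (4Δ to stable)
t=10 Δ0: v=0 n0=1 p=0 z=1 u=1 q=1 clk=0 n1=0 y=1 x=1 r=0
  Δ1: n0:1→0, clk:0→1
  Δ2: p:0→1, r:0→1
  Δ3: y:1→0
  Δ4: n1:0→1
  (4Δ to stable)
t=11 Δ0: v=0 n0=0 p=1 z=1 u=1 q=1 clk=1 n1=1 y=0 x=1 r=1
  Δ1: clk:1→0
  (1Δ to stable)
t=12 Δ0: v=0 n0=0 p=1 z=1 u=1 q=1 clk=0 n1=1 y=0 x=1 r=1
  Δ1: clk:0→1
  Δ2: r:1→0
  (2Δ to stable)
t=13 Δ0: v=0 n0=0 p=1 z=1 u=1 q=1 clk=1 n1=1 y=0 x=1 r=0
  Δ1: n0:0→1, clk:1→0
  Δ2: p:1→0
  Δ3: y:0→1
  Δ4: n1:1→0
  (4Δ to stable)
t=14 Δ0: v=0 n0=1 p=0 z=1 u=1 q=1 clk=0 n1=0 y=1 x=1 r=0
  Δ1: n0:1→0, clk:0→1
  Δ2: p:0→1, r:0→1
  Δ3: y:1→0
  Δ4: n1:0→1
  (4Δ to stable)
t=15 Δ0: v=0 n0=0 p=1 z=1 u=1 q=1 clk=1 n1=1 y=0 x=1 r=1
  Δ1: clk:1→0
  (1Δ to stable)
t=16 Δ0: v=0 n0=0 p=1 z=1 u=1 q=1 clk=0 n1=1 y=0 x=1 r=1
  Δ1: clk:0→1
  Δ2: r:1→0
  (2Δ to stable)
t=17 Δ0: v=0 n0=0 p=1 z=1 u=1 q=1 clk=1 n1=1 y=0 x=1 r=0
  Δ1: n0:0→1, clk:1→0
  Δ2: p:1→0
  Δ3: y:0→1
  Δ4: n1:1→0
  (4Δ to stable)
t=18 Δ0: v=0 n0=1 p=0 z=1 u=1 q=1 clk=0 n1=0 y=1 x=1 r=0
  Δ1: n0:1→0, clk:0→1
  Δ2: p:0→1, r:0→1
  Δ3: y:1→0
  Δ4: n1:0→1
  (4Δ to stable)
t=19 Δ0: v=0 n0=0 p=1 z=1 u=1 q=1 clk=1 n1=1 y=0 x=1 r=1
  Δ1: clk:1→0
  (1Δ to stable)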